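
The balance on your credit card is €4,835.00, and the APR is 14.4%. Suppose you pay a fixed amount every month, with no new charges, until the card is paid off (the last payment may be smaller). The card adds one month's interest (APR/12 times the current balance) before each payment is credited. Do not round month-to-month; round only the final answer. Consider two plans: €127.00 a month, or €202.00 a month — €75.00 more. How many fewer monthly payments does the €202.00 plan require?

Monthly rate r = 14.4%/12 = 1.2% = 0.012.
At €127.00/mo: n = ⌈−ln(1 − rB₀/P)/ln(1+r)⌉ = 52 payments (last €21.54); total interest = total paid − €4,835.00 = €1,663.54.
At €202.00/mo: 29 payments (last €78.07); total interest €899.07.
Payments saved = 52 − 29 = 23.

23 fewer payments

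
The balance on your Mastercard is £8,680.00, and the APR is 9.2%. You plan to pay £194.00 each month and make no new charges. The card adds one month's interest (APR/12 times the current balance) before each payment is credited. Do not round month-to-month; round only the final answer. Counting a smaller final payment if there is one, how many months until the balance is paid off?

56 payments

Monthly rate r = 9.2%/12 = 0.766667% = 0.00766667.
Recurrence: B ← B·(1+r) − £194.00.
Month 1: interest £66.55; balance after payment £8,552.55.
Month 2: interest £65.57; balance after payment £8,424.12.
Closed form: n = −ln(1 − rB₀/P)/ln(1+r) = −ln(0.65698)/ln(1.00767) ≈ 55.006, so the balance reaches zero during payment 56.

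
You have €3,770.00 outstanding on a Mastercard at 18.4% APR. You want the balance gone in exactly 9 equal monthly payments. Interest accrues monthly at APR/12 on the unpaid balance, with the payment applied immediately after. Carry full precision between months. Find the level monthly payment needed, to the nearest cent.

€451.66

Monthly rate r = 18.4%/12 = 1.53333% = 0.0153333.
Level-payment amortization: P = B₀·r / (1 − (1+r)^(−n)) = 3770.00·0.0153333 / (1 − 1.01533^(−9)).
Denominator 1 − (1+r)^(−9) = 0.127988522.
P = 57.8067 / 0.127988522 ≈ 451.66.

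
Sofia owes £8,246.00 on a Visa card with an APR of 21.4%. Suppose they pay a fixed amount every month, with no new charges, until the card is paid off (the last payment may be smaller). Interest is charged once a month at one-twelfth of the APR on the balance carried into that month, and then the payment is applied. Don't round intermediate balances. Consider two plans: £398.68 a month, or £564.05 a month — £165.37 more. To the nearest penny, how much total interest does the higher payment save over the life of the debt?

Monthly rate r = 21.4%/12 = 1.78333% = 0.0178333.
At £398.68/mo: n = ⌈−ln(1 − rB₀/P)/ln(1+r)⌉ = 27 payments (last £14.40); total interest = total paid − £8,246.00 = £2,134.08.
At £564.05/mo: 18 payments (last £50.51); total interest £1,393.36.
Interest saved = £2,134.08 − £1,393.36 = £740.72.

£740.72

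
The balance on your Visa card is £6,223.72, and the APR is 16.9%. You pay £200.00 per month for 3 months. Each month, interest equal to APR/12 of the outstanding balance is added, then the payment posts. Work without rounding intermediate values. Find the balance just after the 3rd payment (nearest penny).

£5,881.90

Monthly rate r = 16.9%/12 = 1.40833% = 0.0140833.
Each month: B ← B·(1+r) − £200.00.
Month 1: interest £87.65; balance after payment £6,111.37.
Month 2: interest £86.07; balance after payment £5,997.44.
Month 3: interest £84.46; balance after payment £5,881.90.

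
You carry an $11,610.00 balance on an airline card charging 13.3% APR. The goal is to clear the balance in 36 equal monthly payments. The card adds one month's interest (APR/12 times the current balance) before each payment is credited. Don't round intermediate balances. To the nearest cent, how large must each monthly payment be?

Monthly rate r = 13.3%/12 = 1.10833% = 0.0110833.
Level-payment amortization: P = B₀·r / (1 − (1+r)^(−n)) = 11610.00·0.0110833 / (1 − 1.01108^(−36)).
Denominator 1 − (1+r)^(−36) = 0.327534909.
P = 128.678 / 0.327534909 ≈ 392.87.

$392.87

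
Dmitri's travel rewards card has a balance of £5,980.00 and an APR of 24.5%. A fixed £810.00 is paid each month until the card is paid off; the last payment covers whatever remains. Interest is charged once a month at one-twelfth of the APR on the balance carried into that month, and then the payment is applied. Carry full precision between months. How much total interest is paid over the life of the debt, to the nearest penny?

£568.37

Monthly rate r = 24.5%/12 = 2.04167% = 0.0204167.
Payoff takes n = ⌈−ln(1 − rB₀/P)/ln(1+r)⌉ = ⌈8.084⌉ = 9 payments; the last is £68.37.
Total paid = 8·£810.00 + £68.37 = £6,548.37.
Total interest = total paid − principal = £6,548.37 − £5,980.00 = £568.37.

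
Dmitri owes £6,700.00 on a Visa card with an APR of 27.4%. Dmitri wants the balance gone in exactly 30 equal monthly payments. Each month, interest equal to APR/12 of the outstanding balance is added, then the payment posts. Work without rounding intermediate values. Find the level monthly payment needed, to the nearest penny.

Monthly rate r = 27.4%/12 = 2.28333% = 0.0228333.
Level-payment amortization: P = B₀·r / (1 − (1+r)^(−n)) = 6700.00·0.0228333 / (1 − 1.02283^(−30)).
Denominator 1 − (1+r)^(−30) = 0.492011579.
P = 152.983 / 0.492011579 ≈ 310.93.

£310.93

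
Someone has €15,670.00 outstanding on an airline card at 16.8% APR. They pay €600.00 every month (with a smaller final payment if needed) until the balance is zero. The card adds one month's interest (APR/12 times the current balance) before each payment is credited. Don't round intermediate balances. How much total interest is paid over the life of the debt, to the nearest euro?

Monthly rate r = 16.8%/12 = 1.4% = 0.014.
Payoff takes n = ⌈−ln(1 − rB₀/P)/ln(1+r)⌉ = ⌈32.736⌉ = 33 payments; the last is €442.52.
Total paid = 32·€600.00 + €442.52 = €19,642.52.
Total interest = total paid − principal = €19,642.52 − €15,670.00 = €3,972.52.

€3,973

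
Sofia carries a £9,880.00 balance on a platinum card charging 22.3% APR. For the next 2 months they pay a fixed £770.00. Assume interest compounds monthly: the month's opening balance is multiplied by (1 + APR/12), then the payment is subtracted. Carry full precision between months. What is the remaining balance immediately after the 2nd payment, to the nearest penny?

Monthly rate r = 22.3%/12 = 1.85833% = 0.0185833.
Each month: B ← B·(1+r) − £770.00.
Month 1: interest £183.60; balance after payment £9,293.60.
Month 2: interest £172.71; balance after payment £8,696.31.

£8,696.31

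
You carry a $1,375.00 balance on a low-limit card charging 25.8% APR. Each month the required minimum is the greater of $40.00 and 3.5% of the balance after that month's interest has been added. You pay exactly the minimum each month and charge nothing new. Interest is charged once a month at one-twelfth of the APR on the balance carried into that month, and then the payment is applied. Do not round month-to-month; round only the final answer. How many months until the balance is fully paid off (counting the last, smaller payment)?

58 months

Monthly rate r = 25.8%/12 = 2.15% = 0.0215.
While 3.5% of the post-interest balance exceeds $40.00, each month B ← (B·(1+r))·(1 − 0.035), i.e. B shrinks by the factor (1+r)·0.965 = 0.98575.
This holds for months 1–15. Entering month 16 the balance is $1,108.63; 3.5% of the post-interest balance is now below $40.00, so the flat $40.00 minimum applies from here.
From month 16 a fixed $40.00 at rate r clears $1,108.63 in 43 more payments. Total: 15 + 43 = 58 months.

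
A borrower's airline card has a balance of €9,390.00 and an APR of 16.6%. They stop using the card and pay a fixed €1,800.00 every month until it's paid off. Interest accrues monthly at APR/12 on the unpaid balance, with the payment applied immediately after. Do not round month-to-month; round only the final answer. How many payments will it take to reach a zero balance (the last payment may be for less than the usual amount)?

6 months

Monthly rate r = 16.6%/12 = 1.38333% = 0.0138333.
Recurrence: B ← B·(1+r) − €1,800.00.
Month 1: interest €129.90; balance after payment €7,719.90.
Month 2: interest €106.79; balance after payment €6,026.69.
Month 3: interest €83.37; balance after payment €4,310.06.
Month 4: interest €59.62; balance after payment €2,569.68.
Month 5: interest €35.55; balance after payment €805.23.
Month 6: interest €11.14; balance after payment €0.00.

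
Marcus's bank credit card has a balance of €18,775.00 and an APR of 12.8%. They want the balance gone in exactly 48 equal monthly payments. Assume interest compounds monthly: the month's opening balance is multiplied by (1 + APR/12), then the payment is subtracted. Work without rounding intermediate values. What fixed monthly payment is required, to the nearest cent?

Monthly rate r = 12.8%/12 = 1.06667% = 0.0106667.
Level-payment amortization: P = B₀·r / (1 − (1+r)^(−n)) = 18775.00·0.0106667 / (1 − 1.01067^(−48)).
Denominator 1 − (1+r)^(−48) = 0.399077075.
P = 200.267 / 0.399077075 ≈ 501.82.

€501.82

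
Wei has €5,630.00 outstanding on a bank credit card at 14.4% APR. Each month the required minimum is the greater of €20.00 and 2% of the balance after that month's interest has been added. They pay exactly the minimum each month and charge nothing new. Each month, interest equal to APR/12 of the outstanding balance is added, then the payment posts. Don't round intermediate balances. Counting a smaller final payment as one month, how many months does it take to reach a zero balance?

286 months

Monthly rate r = 14.4%/12 = 1.2% = 0.012.
While 2% of the post-interest balance exceeds €20.00, each month B ← (B·(1+r))·(1 − 0.02), i.e. B shrinks by the factor (1+r)·0.98 = 0.99176.
This holds for months 1–211. Entering month 212 the balance is €982.42; 2% of the post-interest balance is now below €20.00, so the flat €20.00 minimum applies from here.
From month 212 a fixed €20.00 at rate r clears €982.42 in 75 more payments. Total: 211 + 75 = 286 months.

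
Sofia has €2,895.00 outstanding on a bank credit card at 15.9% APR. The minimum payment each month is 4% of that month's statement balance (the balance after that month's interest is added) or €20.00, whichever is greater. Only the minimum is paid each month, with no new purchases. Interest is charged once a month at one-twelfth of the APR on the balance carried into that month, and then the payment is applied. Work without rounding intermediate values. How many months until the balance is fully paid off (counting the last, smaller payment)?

95 months

Monthly rate r = 15.9%/12 = 1.325% = 0.01325.
While 4% of the post-interest balance exceeds €20.00, each month B ← (B·(1+r))·(1 − 0.04), i.e. B shrinks by the factor (1+r)·0.96 = 0.97272.
This holds for months 1–64. Entering month 65 the balance is €493.03; 4% of the post-interest balance is now below €20.00, so the flat €20.00 minimum applies from here.
From month 65 a fixed €20.00 at rate r clears €493.03 in 31 more payments. Total: 64 + 31 = 95 months.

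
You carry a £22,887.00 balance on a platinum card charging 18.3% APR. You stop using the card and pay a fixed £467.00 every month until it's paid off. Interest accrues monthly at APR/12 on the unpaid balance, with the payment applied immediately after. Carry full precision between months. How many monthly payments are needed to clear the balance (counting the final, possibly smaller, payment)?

91 months

Monthly rate r = 18.3%/12 = 1.525% = 0.01525.
Recurrence: B ← B·(1+r) − £467.00.
Month 1: interest £349.03; balance after payment £22,769.03.
Month 2: interest £347.23; balance after payment £22,649.25.
Closed form: n = −ln(1 − rB₀/P)/ln(1+r) = −ln(0.25262)/ln(1.01525) ≈ 90.907, so the balance reaches zero during payment 91.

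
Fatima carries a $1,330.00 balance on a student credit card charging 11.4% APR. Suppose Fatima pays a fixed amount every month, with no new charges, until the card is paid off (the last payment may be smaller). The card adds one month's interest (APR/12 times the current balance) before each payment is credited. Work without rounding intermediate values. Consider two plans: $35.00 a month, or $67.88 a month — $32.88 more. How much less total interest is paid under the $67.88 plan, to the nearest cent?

Monthly rate r = 11.4%/12 = 0.95% = 0.0095.
At $35.00/mo: n = ⌈−ln(1 − rB₀/P)/ln(1+r)⌉ = 48 payments (last $12.84); total interest = total paid − $1,330.00 = $327.84.
At $67.88/mo: 22 payments (last $53.22); total interest $148.70.
Interest saved = $327.84 − $148.70 = $179.14.

$179.14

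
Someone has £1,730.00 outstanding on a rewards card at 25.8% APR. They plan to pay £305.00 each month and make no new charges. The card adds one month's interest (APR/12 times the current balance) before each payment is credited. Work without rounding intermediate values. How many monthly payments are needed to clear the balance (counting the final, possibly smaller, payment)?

7 payments

Monthly rate r = 25.8%/12 = 2.15% = 0.0215.
Recurrence: B ← B·(1+r) − £305.00.
Month 1: interest £37.20; balance after payment £1,462.19.
Month 2: interest £31.44; balance after payment £1,188.63.
Closed form: n = −ln(1 − rB₀/P)/ln(1+r) = −ln(0.87805)/ln(1.0215) ≈ 6.114, so the balance reaches zero during payment 7.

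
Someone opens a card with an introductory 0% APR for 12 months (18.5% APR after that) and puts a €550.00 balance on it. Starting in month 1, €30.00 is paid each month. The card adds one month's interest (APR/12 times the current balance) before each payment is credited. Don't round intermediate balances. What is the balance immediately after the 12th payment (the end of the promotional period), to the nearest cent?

€190.00

Promo months 1–12 at r₀ = 0%/12 = 0; months 13+ at r₁ = 18.5%/12 = 0.0154167.
After month 12 (no interest yet): B = €550.00 − 12·€30.00 = €190.00.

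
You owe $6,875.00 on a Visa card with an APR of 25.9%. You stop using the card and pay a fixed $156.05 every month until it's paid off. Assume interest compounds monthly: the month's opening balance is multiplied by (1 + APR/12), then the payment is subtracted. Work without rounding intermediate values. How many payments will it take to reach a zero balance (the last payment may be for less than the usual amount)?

142 payments

Monthly rate r = 25.9%/12 = 2.15833% = 0.0215833.
Recurrence: B ← B·(1+r) − $156.05.
Month 1: interest $148.39; balance after payment $6,867.34.
Month 2: interest $148.22; balance after payment $6,859.51.
Closed form: n = −ln(1 − rB₀/P)/ln(1+r) = −ln(0.049116)/ln(1.02158) ≈ 141.126, so the balance reaches zero during payment 142.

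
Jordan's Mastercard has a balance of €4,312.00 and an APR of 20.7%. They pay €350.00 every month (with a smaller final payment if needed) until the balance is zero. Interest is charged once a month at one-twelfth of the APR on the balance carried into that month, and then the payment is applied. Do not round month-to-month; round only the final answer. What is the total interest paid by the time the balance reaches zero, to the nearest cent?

€577.38

Monthly rate r = 20.7%/12 = 1.725% = 0.01725.
Payoff takes n = ⌈−ln(1 − rB₀/P)/ln(1+r)⌉ = ⌈13.969⌉ = 14 payments; the last is €339.38.
Total paid = 13·€350.00 + €339.38 = €4,889.38.
Total interest = total paid − principal = €4,889.38 − €4,312.00 = €577.38.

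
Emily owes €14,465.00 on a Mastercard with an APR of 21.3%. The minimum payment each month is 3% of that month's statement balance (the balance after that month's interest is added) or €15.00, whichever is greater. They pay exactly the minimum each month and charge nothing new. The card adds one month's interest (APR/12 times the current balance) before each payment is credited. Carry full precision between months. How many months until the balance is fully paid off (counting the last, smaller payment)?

313 months

Monthly rate r = 21.3%/12 = 1.775% = 0.01775.
While 3% of the post-interest balance exceeds €15.00, each month B ← (B·(1+r))·(1 − 0.03), i.e. B shrinks by the factor (1+r)·0.97 = 0.98722.
This holds for months 1–263. Entering month 264 the balance is €490.79; 3% of the post-interest balance is now below €15.00, so the flat €15.00 minimum applies from here.
From month 264 a fixed €15.00 at rate r clears €490.79 in 50 more payments. Total: 263 + 50 = 313 months.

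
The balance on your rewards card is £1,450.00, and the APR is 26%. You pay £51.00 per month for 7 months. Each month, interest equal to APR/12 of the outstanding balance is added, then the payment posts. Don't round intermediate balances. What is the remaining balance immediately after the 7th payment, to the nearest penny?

Monthly rate r = 26%/12 = 2.16667% = 0.0216667.
Each month: B ← B·(1+r) − £51.00.
Month 1: interest £31.42; balance after payment £1,430.42.
Month 2: interest £30.99; balance after payment £1,410.41.
Month 3: interest £30.56; balance after payment £1,389.97.
Month 4: interest £30.12; balance after payment £1,369.08.
Month 5: interest £29.66; balance after payment £1,347.75.
Month 6: interest £29.20; balance after payment £1,325.95.
Month 7: interest £28.73; balance after payment £1,303.68.

£1,303.68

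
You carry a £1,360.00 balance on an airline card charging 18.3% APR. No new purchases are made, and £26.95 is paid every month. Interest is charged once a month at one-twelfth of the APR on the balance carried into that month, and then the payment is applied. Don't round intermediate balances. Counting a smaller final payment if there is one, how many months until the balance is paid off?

Monthly rate r = 18.3%/12 = 1.525% = 0.01525.
Recurrence: B ← B·(1+r) − £26.95.
Month 1: interest £20.74; balance after payment £1,353.79.
Month 2: interest £20.65; balance after payment £1,347.49.
Closed form: n = −ln(1 − rB₀/P)/ln(1+r) = −ln(0.23043)/ln(1.01525) ≈ 96.983, so the balance reaches zero during payment 97.

97 payments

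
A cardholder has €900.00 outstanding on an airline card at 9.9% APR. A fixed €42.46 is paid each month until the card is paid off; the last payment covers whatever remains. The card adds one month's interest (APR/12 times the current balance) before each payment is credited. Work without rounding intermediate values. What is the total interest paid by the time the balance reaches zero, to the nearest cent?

Monthly rate r = 9.9%/12 = 0.825% = 0.00825.
Payoff takes n = ⌈−ln(1 − rB₀/P)/ln(1+r)⌉ = ⌈23.395⌉ = 24 payments; the last is €16.80.
Total paid = 23·€42.46 + €16.80 = €993.38.
Total interest = total paid − principal = €993.38 − €900.00 = €93.38.

€93.38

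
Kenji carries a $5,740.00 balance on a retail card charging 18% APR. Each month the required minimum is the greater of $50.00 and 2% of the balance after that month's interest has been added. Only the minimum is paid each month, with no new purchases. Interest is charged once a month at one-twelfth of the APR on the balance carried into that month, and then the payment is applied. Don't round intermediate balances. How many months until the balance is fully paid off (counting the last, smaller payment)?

Monthly rate r = 18%/12 = 1.5% = 0.015.
While 2% of the post-interest balance exceeds $50.00, each month B ← (B·(1+r))·(1 − 0.02), i.e. B shrinks by the factor (1+r)·0.98 = 0.9947.
This holds for months 1–160. Entering month 161 the balance is $2,452.74; 2% of the post-interest balance is now below $50.00, so the flat $50.00 minimum applies from here.
From month 161 a fixed $50.00 at rate r clears $2,452.74 in 90 more payments. Total: 160 + 90 = 250 months.

250 months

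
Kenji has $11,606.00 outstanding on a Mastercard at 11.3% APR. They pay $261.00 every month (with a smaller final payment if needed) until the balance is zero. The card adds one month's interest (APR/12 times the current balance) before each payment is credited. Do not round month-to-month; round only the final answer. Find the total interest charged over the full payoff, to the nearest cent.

$3,502.53

Monthly rate r = 11.3%/12 = 0.941667% = 0.00941667.
Payoff takes n = ⌈−ln(1 − rB₀/P)/ln(1+r)⌉ = ⌈57.887⌉ = 58 payments; the last is $231.53.
Total paid = 57·$261.00 + $231.53 = $15,108.53.
Total interest = total paid − principal = $15,108.53 − $11,606.00 = $3,502.53.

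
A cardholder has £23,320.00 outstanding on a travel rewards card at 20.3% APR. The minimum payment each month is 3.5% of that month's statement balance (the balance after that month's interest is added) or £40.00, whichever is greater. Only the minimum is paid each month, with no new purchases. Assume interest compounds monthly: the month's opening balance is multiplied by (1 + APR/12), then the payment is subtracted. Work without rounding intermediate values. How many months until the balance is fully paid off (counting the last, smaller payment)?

Monthly rate r = 20.3%/12 = 1.69167% = 0.0169167.
While 3.5% of the post-interest balance exceeds £40.00, each month B ← (B·(1+r))·(1 − 0.035), i.e. B shrinks by the factor (1+r)·0.965 = 0.98132.
This holds for months 1–161. Entering month 162 the balance is £1,120.91; 3.5% of the post-interest balance is now below £40.00, so the flat £40.00 minimum applies from here.
From month 162 a fixed £40.00 at rate r clears £1,120.91 in 39 more payments. Total: 161 + 39 = 200 months.

200 months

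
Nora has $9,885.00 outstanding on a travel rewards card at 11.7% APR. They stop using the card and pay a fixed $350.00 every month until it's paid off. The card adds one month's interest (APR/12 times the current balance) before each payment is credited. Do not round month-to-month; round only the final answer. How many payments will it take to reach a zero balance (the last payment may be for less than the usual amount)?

Monthly rate r = 11.7%/12 = 0.975% = 0.00975.
Recurrence: B ← B·(1+r) − $350.00.
Month 1: interest $96.38; balance after payment $9,631.38.
Month 2: interest $93.91; balance after payment $9,375.28.
Closed form: n = −ln(1 − rB₀/P)/ln(1+r) = −ln(0.72463)/ln(1.00975) ≈ 33.196, so the balance reaches zero during payment 34.

34 payments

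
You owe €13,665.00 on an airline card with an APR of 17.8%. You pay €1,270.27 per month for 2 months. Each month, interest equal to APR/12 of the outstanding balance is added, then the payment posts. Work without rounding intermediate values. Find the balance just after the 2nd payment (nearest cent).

Monthly rate r = 17.8%/12 = 1.48333% = 0.0148333.
Each month: B ← B·(1+r) − €1,270.27.
Month 1: interest €202.70; balance after payment €12,597.43.
Month 2: interest €186.86; balance after payment €11,514.02.

€11,514.02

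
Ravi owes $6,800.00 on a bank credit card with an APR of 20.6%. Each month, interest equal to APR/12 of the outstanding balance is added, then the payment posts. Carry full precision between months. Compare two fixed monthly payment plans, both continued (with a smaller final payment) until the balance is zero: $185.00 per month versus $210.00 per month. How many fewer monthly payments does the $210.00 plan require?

Monthly rate r = 20.6%/12 = 1.71667% = 0.0171667.
At $185.00/mo: n = ⌈−ln(1 − rB₀/P)/ln(1+r)⌉ = 59 payments (last $106.00); total interest = total paid − $6,800.00 = $4,036.00.
At $210.00/mo: 48 payments (last $144.22); total interest $3,214.22.
Payments saved = 59 − 48 = 11.

11 fewer payments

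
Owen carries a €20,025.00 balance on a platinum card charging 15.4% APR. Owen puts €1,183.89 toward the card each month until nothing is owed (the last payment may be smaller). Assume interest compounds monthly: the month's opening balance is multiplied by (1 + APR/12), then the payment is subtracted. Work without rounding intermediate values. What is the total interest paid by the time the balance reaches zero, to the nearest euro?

€2,696

Monthly rate r = 15.4%/12 = 1.28333% = 0.0128333.
Payoff takes n = ⌈−ln(1 − rB₀/P)/ln(1+r)⌉ = ⌈19.191⌉ = 20 payments; the last is €226.82.
Total paid = 19·€1,183.89 + €226.82 = €22,720.73.
Total interest = total paid − principal = €22,720.73 − €20,025.00 = €2,695.73.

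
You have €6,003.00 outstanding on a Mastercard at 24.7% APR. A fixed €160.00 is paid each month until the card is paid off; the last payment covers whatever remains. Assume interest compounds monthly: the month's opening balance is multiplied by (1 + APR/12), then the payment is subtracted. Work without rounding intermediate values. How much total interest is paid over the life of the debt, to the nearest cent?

Monthly rate r = 24.7%/12 = 2.05833% = 0.0205833.
Payoff takes n = ⌈−ln(1 − rB₀/P)/ln(1+r)⌉ = ⌈72.618⌉ = 73 payments; the last is €99.34.
Total paid = 72·€160.00 + €99.34 = €11,619.34.
Total interest = total paid − principal = €11,619.34 − €6,003.00 = €5,616.34.

€5,616.34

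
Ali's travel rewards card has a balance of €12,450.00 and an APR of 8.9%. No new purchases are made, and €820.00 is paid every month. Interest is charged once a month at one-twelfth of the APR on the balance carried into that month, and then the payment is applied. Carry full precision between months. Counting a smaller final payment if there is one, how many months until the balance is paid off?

17 months

Monthly rate r = 8.9%/12 = 0.741667% = 0.00741667.
Recurrence: B ← B·(1+r) − €820.00.
Month 1: interest €92.34; balance after payment €11,722.34.
Month 2: interest €86.94; balance after payment €10,989.28.
Closed form: n = −ln(1 − rB₀/P)/ln(1+r) = −ln(0.88739)/ln(1.00742) ≈ 16.168, so the balance reaches zero during payment 17.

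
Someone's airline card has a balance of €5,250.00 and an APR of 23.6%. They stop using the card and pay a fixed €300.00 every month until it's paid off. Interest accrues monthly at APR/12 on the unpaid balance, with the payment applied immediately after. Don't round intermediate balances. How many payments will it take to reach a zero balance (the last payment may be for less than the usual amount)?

22 months

Monthly rate r = 23.6%/12 = 1.96667% = 0.0196667.
Recurrence: B ← B·(1+r) − €300.00.
Month 1: interest €103.25; balance after payment €5,053.25.
Month 2: interest €99.38; balance after payment €4,852.63.
Closed form: n = −ln(1 − rB₀/P)/ln(1+r) = −ln(0.65583)/ln(1.01967) ≈ 21.660, so the balance reaches zero during payment 22.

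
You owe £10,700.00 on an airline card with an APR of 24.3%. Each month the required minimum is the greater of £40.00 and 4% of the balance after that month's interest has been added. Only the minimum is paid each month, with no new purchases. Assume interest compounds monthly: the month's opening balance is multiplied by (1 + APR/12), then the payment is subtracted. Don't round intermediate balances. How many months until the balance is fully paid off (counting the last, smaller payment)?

Monthly rate r = 24.3%/12 = 2.025% = 0.02025.
While 4% of the post-interest balance exceeds £40.00, each month B ← (B·(1+r))·(1 − 0.04), i.e. B shrinks by the factor (1+r)·0.96 = 0.97944.
This holds for months 1–116. Entering month 117 the balance is £961.20; 4% of the post-interest balance is now below £40.00, so the flat £40.00 minimum applies from here.
From month 117 a fixed £40.00 at rate r clears £961.20 in 34 more payments. Total: 116 + 34 = 150 months.

150 months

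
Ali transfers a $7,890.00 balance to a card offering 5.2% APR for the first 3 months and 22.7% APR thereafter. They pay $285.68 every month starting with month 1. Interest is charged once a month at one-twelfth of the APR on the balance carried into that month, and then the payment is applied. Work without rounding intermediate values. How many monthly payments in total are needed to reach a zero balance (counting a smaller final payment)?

Promo months 1–3 at r₀ = 5.2%/12 = 0.00433333; months 4+ at r₁ = 22.7%/12 = 0.0189167.
After month 3: iterate B ← B·(1+r₀) − $285.68 for 3 months → $7,132.26.
Then at r₁ with $285.68/mo: n₂ = −ln(1 − r₁·B/P)/ln(1+r₁) ≈ 34.11 → 35 more payments.

38 months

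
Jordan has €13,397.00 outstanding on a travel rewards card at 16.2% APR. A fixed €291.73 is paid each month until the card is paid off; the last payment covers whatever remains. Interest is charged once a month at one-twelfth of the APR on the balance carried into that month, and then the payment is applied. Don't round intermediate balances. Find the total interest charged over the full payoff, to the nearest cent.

€7,650.63

Monthly rate r = 16.2%/12 = 1.35% = 0.0135.
Payoff takes n = ⌈−ln(1 − rB₀/P)/ln(1+r)⌉ = ⌈72.147⌉ = 73 payments; the last is €43.07.
Total paid = 72·€291.73 + €43.07 = €21,047.63.
Total interest = total paid − principal = €21,047.63 − €13,397.00 = €7,650.63.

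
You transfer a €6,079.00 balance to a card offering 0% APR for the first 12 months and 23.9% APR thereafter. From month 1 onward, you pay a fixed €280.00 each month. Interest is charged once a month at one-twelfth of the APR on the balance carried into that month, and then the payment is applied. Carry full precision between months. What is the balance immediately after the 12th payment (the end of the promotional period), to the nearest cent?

€2,719.00

Promo months 1–12 at r₀ = 0%/12 = 0; months 13+ at r₁ = 23.9%/12 = 0.0199167.
After month 12 (no interest yet): B = €6,079.00 − 12·€280.00 = €2,719.00.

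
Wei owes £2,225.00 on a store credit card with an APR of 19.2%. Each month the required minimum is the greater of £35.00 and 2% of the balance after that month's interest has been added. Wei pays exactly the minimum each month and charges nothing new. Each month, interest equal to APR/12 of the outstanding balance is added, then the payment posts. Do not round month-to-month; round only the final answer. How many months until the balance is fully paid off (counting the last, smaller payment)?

Monthly rate r = 19.2%/12 = 1.6% = 0.016.
While 2% of the post-interest balance exceeds £35.00, each month B ← (B·(1+r))·(1 − 0.02), i.e. B shrinks by the factor (1+r)·0.98 = 0.99568.
This holds for months 1–60. Entering month 61 the balance is £1,716.00; 2% of the post-interest balance is now below £35.00, so the flat £35.00 minimum applies from here.
From month 61 a fixed £35.00 at rate r clears £1,716.00 in 97 more payments. Total: 60 + 97 = 157 months.

157 months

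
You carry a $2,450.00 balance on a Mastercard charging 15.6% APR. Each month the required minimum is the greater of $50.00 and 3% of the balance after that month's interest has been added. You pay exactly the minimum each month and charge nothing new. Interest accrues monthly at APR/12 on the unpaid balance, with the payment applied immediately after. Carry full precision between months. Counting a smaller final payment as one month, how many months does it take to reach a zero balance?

66 months

Monthly rate r = 15.6%/12 = 1.3% = 0.013.
While 3% of the post-interest balance exceeds $50.00, each month B ← (B·(1+r))·(1 − 0.03), i.e. B shrinks by the factor (1+r)·0.97 = 0.98261.
This holds for months 1–23. Entering month 24 the balance is $1,636.56; 3% of the post-interest balance is now below $50.00, so the flat $50.00 minimum applies from here.
From month 24 a fixed $50.00 at rate r clears $1,636.56 in 43 more payments. Total: 23 + 43 = 66 months.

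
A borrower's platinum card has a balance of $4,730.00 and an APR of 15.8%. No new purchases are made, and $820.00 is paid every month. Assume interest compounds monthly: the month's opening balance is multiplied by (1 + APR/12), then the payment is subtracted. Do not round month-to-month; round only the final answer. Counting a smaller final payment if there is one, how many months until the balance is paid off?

7 months

Monthly rate r = 15.8%/12 = 1.31667% = 0.0131667.
Recurrence: B ← B·(1+r) − $820.00.
Month 1: interest $62.28; balance after payment $3,972.28.
Month 2: interest $52.30; balance after payment $3,204.58.
Closed form: n = −ln(1 − rB₀/P)/ln(1+r) = −ln(0.92405)/ln(1.01317) ≈ 6.039, so the balance reaches zero during payment 7.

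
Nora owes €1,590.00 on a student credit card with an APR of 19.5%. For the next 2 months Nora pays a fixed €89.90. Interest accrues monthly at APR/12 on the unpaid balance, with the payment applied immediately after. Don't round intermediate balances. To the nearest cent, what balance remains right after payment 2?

Monthly rate r = 19.5%/12 = 1.625% = 0.01625.
Each month: B ← B·(1+r) − €89.90.
Month 1: interest €25.84; balance after payment €1,525.94.
Month 2: interest €24.80; balance after payment €1,460.83.

€1,460.83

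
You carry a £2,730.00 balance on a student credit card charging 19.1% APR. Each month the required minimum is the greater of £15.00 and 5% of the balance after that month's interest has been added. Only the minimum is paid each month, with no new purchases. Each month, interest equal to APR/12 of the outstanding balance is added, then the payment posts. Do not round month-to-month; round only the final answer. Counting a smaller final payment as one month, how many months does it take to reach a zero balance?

87 months

Monthly rate r = 19.1%/12 = 1.59167% = 0.0159167.
While 5% of the post-interest balance exceeds £15.00, each month B ← (B·(1+r))·(1 − 0.05), i.e. B shrinks by the factor (1+r)·0.95 = 0.96512.
This holds for months 1–63. Entering month 64 the balance is £291.61; 5% of the post-interest balance is now below £15.00, so the flat £15.00 minimum applies from here.
From month 64 a fixed £15.00 at rate r clears £291.61 in 24 more payments. Total: 63 + 24 = 87 months.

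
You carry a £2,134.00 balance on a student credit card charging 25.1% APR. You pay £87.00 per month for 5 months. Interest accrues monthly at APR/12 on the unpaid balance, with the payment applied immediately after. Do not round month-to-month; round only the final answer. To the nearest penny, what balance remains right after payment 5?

Monthly rate r = 25.1%/12 = 2.09167% = 0.0209167.
Each month: B ← B·(1+r) − £87.00.
Month 1: interest £44.64; balance after payment £2,091.64.
Month 2: interest £43.75; balance after payment £2,048.39.
Month 3: interest £42.85; balance after payment £2,004.23.
Month 4: interest £41.92; balance after payment £1,959.15.
Month 5: interest £40.98; balance after payment £1,913.13.

£1,913.13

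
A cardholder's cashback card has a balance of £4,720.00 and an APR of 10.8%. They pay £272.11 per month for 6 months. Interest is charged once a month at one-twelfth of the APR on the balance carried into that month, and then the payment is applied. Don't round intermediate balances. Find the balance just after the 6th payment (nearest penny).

Monthly rate r = 10.8%/12 = 0.9% = 0.009.
Each month: B ← B·(1+r) − £272.11.
Month 1: interest £42.48; balance after payment £4,490.37.
Month 2: interest £40.41; balance after payment £4,258.67.
Month 3: interest £38.33; balance after payment £4,024.89.
Month 4: interest £36.22; balance after payment £3,789.01.
Month 5: interest £34.10; balance after payment £3,551.00.
Month 6: interest £31.96; balance after payment £3,310.85.

£3,310.85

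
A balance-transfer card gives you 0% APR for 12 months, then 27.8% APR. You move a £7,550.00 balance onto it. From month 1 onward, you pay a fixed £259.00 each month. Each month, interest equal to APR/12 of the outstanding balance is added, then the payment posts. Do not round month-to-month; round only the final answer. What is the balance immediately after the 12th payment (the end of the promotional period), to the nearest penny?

£4,442.00

Promo months 1–12 at r₀ = 0%/12 = 0; months 13+ at r₁ = 27.8%/12 = 0.0231667.
After month 12 (no interest yet): B = £7,550.00 − 12·£259.00 = £4,442.00.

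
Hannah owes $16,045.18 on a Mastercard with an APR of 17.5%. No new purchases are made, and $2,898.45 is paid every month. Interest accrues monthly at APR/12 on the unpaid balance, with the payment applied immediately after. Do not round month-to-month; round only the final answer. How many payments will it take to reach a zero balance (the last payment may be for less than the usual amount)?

6 payments

Monthly rate r = 17.5%/12 = 1.45833% = 0.0145833.
Recurrence: B ← B·(1+r) − $2,898.45.
Month 1: interest $233.99; balance after payment $13,380.72.
Month 2: interest $195.14; balance after payment $10,677.41.
Month 3: interest $155.71; balance after payment $7,934.67.
Month 4: interest $115.71; balance after payment $5,151.93.
Month 5: interest $75.13; balance after payment $2,328.62.
Month 6: interest $33.96; balance after payment $0.00.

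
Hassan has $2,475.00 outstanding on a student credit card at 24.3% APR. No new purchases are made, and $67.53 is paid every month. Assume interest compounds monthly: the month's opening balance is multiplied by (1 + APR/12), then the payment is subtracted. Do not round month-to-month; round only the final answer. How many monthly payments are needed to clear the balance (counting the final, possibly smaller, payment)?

68 payments

Monthly rate r = 24.3%/12 = 2.025% = 0.02025.
Recurrence: B ← B·(1+r) − $67.53.
Month 1: interest $50.12; balance after payment $2,457.59.
Month 2: interest $49.77; balance after payment $2,439.82.
Closed form: n = −ln(1 − rB₀/P)/ln(1+r) = −ln(0.25783)/ln(1.02025) ≈ 67.612, so the balance reaches zero during payment 68.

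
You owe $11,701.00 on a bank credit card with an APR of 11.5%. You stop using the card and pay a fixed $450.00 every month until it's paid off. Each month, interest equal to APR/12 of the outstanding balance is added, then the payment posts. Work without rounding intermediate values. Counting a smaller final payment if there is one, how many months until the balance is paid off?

31 months

Monthly rate r = 11.5%/12 = 0.958333% = 0.00958333.
Recurrence: B ← B·(1+r) − $450.00.
Month 1: interest $112.13; balance after payment $11,363.13.
Month 2: interest $108.90; balance after payment $11,022.03.
Closed form: n = −ln(1 − rB₀/P)/ln(1+r) = −ln(0.75081)/ln(1.00958) ≈ 30.049, so the balance reaches zero during payment 31.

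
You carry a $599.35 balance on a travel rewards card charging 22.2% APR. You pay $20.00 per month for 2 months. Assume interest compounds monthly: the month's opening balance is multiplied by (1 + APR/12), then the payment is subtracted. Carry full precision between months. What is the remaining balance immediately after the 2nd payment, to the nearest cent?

Monthly rate r = 22.2%/12 = 1.85% = 0.0185.
Each month: B ← B·(1+r) − $20.00.
Month 1: interest $11.09; balance after payment $590.44.
Month 2: interest $10.92; balance after payment $581.36.

$581.36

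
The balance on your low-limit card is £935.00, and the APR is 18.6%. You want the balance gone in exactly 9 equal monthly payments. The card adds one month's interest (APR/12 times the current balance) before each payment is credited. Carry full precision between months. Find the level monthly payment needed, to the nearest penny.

Monthly rate r = 18.6%/12 = 1.55% = 0.0155.
Level-payment amortization: P = B₀·r / (1 − (1+r)^(−n)) = 935.00·0.0155 / (1 − 1.0155^(−9)).
Denominator 1 − (1+r)^(−9) = 0.129275729.
P = 14.4925 / 0.129275729 ≈ 112.11.

£112.11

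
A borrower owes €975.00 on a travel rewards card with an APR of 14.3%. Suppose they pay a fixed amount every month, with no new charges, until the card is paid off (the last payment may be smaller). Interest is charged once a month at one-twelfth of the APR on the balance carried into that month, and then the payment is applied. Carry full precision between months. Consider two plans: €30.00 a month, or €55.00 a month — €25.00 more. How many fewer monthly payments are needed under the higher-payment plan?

21 fewer payments

Monthly rate r = 14.3%/12 = 1.19167% = 0.0119167.
At €30.00/mo: n = ⌈−ln(1 − rB₀/P)/ln(1+r)⌉ = 42 payments (last €10.60); total interest = total paid − €975.00 = €265.60.
At €55.00/mo: 21 payments (last €1.78); total interest €126.78.
Payments saved = 42 − 21 = 21.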